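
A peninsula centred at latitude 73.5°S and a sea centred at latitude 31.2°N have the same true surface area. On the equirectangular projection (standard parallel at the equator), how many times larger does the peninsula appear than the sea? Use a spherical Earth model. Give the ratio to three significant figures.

In the plate carrée (x = Rλ, y = Rφ), meridians are true-scale (h = 1) and parallels are stretched by k = sec φ.
Areal scale at 73.5°: h·k = 1.000 × 3.521 = 3.521.
Areal scale at 31.2°: h·k = 1.000 × 1.169 = 1.169.
Ratio = 3.521/1.169 ≈ 3.01.

3.01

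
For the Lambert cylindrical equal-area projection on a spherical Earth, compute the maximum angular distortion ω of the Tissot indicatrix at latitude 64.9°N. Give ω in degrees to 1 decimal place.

The Lambert cylindrical equal-area projection is the cylindrical equal-area projection with its standard parallel at the equator (φ₀ = 0). A cylindrical equal-area projection with standard parallel φ₀ has meridian scale h = cos φ / cos φ₀ and parallel scale k = cos φ₀ / cos φ (so areas are preserved, h·k = 1).
At 64.9°: h = 0.4242, k = 2.357; principal scales a = 2.357, b = 0.4242.
sin(ω/2) = (a − b)/(a + b) = 1.933/2.782 = 0.6950, so ω = 2 arcsin(0.6950) ≈ 88.1°.

88.1°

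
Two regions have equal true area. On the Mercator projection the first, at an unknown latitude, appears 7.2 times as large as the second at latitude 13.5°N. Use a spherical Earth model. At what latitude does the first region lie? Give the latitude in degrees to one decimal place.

For equal true areas on Mercator, apparent areas scale as sec²φ, so the ratio is cos²φ₂ / cos²φ₁.
cos²φ₂ / cos²φ₁ = 7.2  ⇒  cos φ₁ = cos 13.5° / √7.2 = 0.9724/2.683 = 0.3624.
φ₁ = arccos(0.3624) ≈ 68.8°.

68.8°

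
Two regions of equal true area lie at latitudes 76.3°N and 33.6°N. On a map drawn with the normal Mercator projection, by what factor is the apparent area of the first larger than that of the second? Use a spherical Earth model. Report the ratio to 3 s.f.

12.4

Mercator areal scale is sec²φ.
At 76.3°: sec²(76.3°) = 1/0.2368² = 17.83.
At 33.6°: sec²(33.6°) = 1/0.8329² = 1.441.
Ratio = 17.83/1.441 = cos²(33.6°)/cos²(76.3°) ≈ 12.4.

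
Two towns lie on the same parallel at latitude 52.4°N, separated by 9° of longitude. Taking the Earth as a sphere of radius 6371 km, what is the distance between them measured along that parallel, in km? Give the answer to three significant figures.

611 km

Arc length along a parallel = R cos φ · Δλ (with Δλ in radians).
= 6371 × cos 52.4° × (9° × π/180) = 6371 × 0.6101 × 0.1571 ≈ 611 km.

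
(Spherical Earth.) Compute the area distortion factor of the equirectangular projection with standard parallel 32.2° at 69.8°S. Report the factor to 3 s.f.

2.45

The equidistant cylindrical projection with φ₀ = 32.2° has h = 1 (meridians true) and k = cos φ₀ / cos φ along parallels.
Areal scale = h·k = 1 × cos φ₀ / cos φ; at 69.8°, h = 1.000, k = 2.451, so h·k = 2.451.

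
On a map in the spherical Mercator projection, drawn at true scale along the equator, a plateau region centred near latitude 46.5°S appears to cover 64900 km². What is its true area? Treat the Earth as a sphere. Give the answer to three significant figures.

30800 km²

The Mercator projection is conformal; its linear scale factor is the same in every direction and equals sec φ = 1/cos φ.
Areal scale = k² = sec²φ = 1/cos²(46.5°) = 1/0.6884² = 2.110.
True area = apparent / (areal scale) = 64900 / 2.110 ≈ 30800 km².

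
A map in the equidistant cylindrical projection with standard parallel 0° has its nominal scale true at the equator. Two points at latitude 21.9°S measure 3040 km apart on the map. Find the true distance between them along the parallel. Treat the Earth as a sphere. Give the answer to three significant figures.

2820 km

Plate carrée maps x = Rλ, y = Rφ. The meridian scale is h = 1 and the parallel scale is k = 1/cos φ = sec φ.
Along the parallel at 21.9°, map distances are exaggerated by k = sec 21.9° = 1.078.
True distance = 3040 / 1.078 = 3040 × cos 21.9° ≈ 2820 km.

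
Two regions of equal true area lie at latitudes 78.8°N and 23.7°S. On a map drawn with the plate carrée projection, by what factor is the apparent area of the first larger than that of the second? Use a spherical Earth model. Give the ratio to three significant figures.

4.71

Plate carrée maps x = Rλ, y = Rφ. The meridian scale is h = 1 and the parallel scale is k = 1/cos φ = sec φ.
Areal scale at 78.8°: h·k = 1.000 × 5.148 = 5.148.
Areal scale at 23.7°: h·k = 1.000 × 1.092 = 1.092.
Ratio = 5.148/1.092 ≈ 4.71.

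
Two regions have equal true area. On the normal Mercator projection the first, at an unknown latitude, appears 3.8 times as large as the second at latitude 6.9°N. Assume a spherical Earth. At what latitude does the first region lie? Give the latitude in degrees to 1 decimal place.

Mercator areal scale is sec²φ, so apparent-area ratio = sec²φ₁ / sec²φ₂ = cos²φ₂ / cos²φ₁.
cos²φ₂ / cos²φ₁ = 3.8  ⇒  cos φ₁ = cos 6.9° / √3.8 = 0.9928/1.949 = 0.5093.
φ₁ = arccos(0.5093) ≈ 59.4°.

59.4°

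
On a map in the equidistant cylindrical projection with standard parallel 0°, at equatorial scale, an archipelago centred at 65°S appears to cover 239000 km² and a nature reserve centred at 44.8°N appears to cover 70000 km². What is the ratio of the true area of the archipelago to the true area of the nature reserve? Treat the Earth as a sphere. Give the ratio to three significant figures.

2.03

On the plate carrée, areal scale = h·k = 1 × sec φ, so true area = apparent × cos φ.
True area of archipelago: 239000 × cos(65°) = 239000 × 0.4226 = 101000 km².
True area of nature reserve: 70000 × cos(44.8°) = 70000 × 0.7096 = 49670 km².
Ratio = 101000 / 49670 ≈ 2.03.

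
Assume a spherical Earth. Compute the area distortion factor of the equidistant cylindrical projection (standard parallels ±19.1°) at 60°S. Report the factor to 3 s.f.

1.89

The equidistant cylindrical projection with φ₀ = 19.1° has h = 1 (meridians true) and k = cos φ₀ / cos φ along parallels.
Areal scale = h·k = 1 × cos φ₀ / cos φ; at 60°, h = 1.000, k = 1.890, so h·k = 1.890.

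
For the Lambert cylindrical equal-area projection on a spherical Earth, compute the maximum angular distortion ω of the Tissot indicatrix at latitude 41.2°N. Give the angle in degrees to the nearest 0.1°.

The Lambert cylindrical equal-area projection is the cylindrical equal-area projection with its standard parallel at the equator (φ₀ = 0). Cylindrical equal-area (φ₀ = 0°): h = cos φ / cos 0° along meridians, k = cos 0° / cos φ along parallels; h·k = 1.
At 41.2°: h = 0.7524, k = 1.329; principal scales a = 1.329, b = 0.7524.
sin(ω/2) = (a − b)/(a + b) = 0.5766/2.081 = 0.2770, so ω = 2 arcsin(0.2770) ≈ 32.2°.

32.2°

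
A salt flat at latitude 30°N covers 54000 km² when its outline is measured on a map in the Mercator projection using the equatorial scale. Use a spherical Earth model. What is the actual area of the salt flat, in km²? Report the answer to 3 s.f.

40500 km²

The Mercator projection is conformal; its linear scale factor is the same in every direction and equals sec φ = 1/cos φ.
Areal scale = k² = sec²φ = 1/cos²(30°) = 1/0.8660² = 1.333.
True area = apparent / (areal scale) = 54000 / 1.333 ≈ 40500 km².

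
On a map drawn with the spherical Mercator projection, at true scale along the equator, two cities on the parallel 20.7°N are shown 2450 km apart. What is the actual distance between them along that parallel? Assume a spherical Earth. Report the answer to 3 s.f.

2290 km

Mercator is conformal, so the point scale is isotropic: h = k = sec φ = 1/cos φ.
Along the parallel at 20.7°, map distances are exaggerated by k = sec 20.7° = 1.069.
True distance = 2450 / 1.069 = 2450 × cos 20.7° ≈ 2290 km.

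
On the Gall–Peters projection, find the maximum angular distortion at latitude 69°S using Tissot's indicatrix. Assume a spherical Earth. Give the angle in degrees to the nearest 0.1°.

72.5°

The Gall–Peters projection is cylindrical equal-area with φ₀ = 45°. For cylindrical equal-area with standard parallel φ₀, h = cos φ / cos φ₀ and k = cos φ₀ / cos φ, so h·k = 1.
At 69°: h = 0.5068, k = 1.973; principal scales a = 1.973, b = 0.5068.
sin(ω/2) = (a − b)/(a + b) = 1.466/2.480 = 0.5913, so ω = 2 arcsin(0.5913) ≈ 72.5°.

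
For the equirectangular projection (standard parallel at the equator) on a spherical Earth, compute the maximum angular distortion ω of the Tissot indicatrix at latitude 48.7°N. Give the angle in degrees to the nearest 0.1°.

23.6°

For the equirectangular projection with φ₀ = 0 (plate carrée), h = 1 along meridians and k = sec φ along parallels.
At 48.7°: h = 1.000, k = 1.515; principal scales a = 1.515, b = 1.000.
sin(ω/2) = (a − b)/(a + b) = 0.5151/2.515 = 0.2048, so ω = 2 arcsin(0.2048) ≈ 23.6°.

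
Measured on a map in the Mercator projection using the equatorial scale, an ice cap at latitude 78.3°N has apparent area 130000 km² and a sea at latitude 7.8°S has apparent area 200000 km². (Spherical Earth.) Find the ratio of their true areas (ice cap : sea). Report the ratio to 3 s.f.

Mercator's areal exaggeration is sec²φ; hence true area = (apparent area) · cos²φ.
True area of ice cap: 130000 × cos²(78.3°) = 130000 × 0.04112 = 5346 km².
True area of sea: 200000 × cos²(7.8°) = 200000 × 0.9816 = 196300 km².
Ratio = 5346 / 196300 ≈ 0.0272.

0.0272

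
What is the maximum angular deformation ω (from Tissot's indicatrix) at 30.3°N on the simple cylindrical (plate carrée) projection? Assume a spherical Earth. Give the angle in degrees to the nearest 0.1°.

8.4°

Plate carrée maps x = Rλ, y = Rφ. The meridian scale is h = 1 and the parallel scale is k = 1/cos φ = sec φ.
At 30.3°: h = 1.000, k = 1.158; principal scales a = 1.158, b = 1.000.
sin(ω/2) = (a − b)/(a + b) = 0.1582/2.158 = 0.07331, so ω = 2 arcsin(0.07331) ≈ 8.4°.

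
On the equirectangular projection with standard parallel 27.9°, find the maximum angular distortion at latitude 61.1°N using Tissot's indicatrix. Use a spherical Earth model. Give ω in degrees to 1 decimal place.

In the equirectangular projection with standard parallel φ₀ = 27.9° (x = Rλ cos φ₀, y = Rφ), meridians are true-scale (h = 1) and the parallel scale is k = cos φ₀ / cos φ.
At 61.1°: h = 1.000, k = 1.829; principal scales a = 1.829, b = 1.000.
sin(ω/2) = (a − b)/(a + b) = 0.8287/2.829 = 0.2930, so ω = 2 arcsin(0.2930) ≈ 34.1°.

34.1°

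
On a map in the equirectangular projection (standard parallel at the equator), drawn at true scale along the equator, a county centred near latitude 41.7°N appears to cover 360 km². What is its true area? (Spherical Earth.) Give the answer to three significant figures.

In the plate carrée (x = Rλ, y = Rφ), meridians are true-scale (h = 1) and parallels are stretched by k = sec φ.
Areal scale = h·k = 1 × sec φ; at 41.7°, h = 1.000, k = 1.339, so h·k = 1.339.
True area = apparent / (areal scale) = 360 / 1.339 ≈ 269 km².

269 km²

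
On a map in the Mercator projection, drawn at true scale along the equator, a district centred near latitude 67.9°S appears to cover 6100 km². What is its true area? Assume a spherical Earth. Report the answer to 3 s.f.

863 km²

Mercator is conformal, so the point scale is isotropic: h = k = sec φ = 1/cos φ.
Areal scale = k² = sec²φ = 1/cos²(67.9°) = 1/0.3762² = 7.065.
True area = apparent / (areal scale) = 6100 / 7.065 ≈ 863 km².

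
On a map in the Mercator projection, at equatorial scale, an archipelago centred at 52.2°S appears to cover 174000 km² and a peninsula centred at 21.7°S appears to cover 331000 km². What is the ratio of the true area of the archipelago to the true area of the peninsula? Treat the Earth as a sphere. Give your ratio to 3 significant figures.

Mercator's areal exaggeration is sec²φ; hence true area = (apparent area) · cos²φ.
True area of archipelago: 174000 × cos²(52.2°) = 174000 × 0.3757 = 65360 km².
True area of peninsula: 331000 × cos²(21.7°) = 331000 × 0.8633 = 285700 km².
Ratio = 65360 / 285700 ≈ 0.229.

0.229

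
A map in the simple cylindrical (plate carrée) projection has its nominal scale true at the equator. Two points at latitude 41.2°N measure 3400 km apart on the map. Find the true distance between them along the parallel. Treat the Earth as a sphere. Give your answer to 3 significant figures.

2560 km

In the plate carrée (x = Rλ, y = Rφ), meridians are true-scale (h = 1) and parallels are stretched by k = sec φ.
Along the parallel at 41.2°, map distances are exaggerated by k = sec 41.2° = 1.329.
True distance = 3400 / 1.329 = 3400 × cos 41.2° ≈ 2560 km.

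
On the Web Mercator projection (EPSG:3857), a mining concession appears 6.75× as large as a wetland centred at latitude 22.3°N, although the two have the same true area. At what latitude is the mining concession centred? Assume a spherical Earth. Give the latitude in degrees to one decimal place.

On Mercator, (apparent₁)/(apparent₂) = sec²φ₁ / sec²φ₂ when true areas are equal.
cos²φ₂ / cos²φ₁ = 6.75  ⇒  cos φ₁ = cos 22.3° / √6.75 = 0.9252/2.598 = 0.3561.
φ₁ = arccos(0.3561) ≈ 69.1°.

69.1°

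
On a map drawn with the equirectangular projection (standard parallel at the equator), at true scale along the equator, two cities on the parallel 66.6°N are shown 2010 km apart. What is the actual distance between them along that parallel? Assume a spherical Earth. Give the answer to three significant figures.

798 km

For the equirectangular projection with φ₀ = 0 (plate carrée), h = 1 along meridians and k = sec φ along parallels.
Along the parallel at 66.6°, map distances are exaggerated by k = sec 66.6° = 2.518.
True distance = 2010 / 2.518 = 2010 × cos 66.6° ≈ 798 km.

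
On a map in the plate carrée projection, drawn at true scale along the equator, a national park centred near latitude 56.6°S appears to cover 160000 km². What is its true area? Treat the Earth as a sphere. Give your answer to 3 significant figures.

For the equirectangular projection with φ₀ = 0 (plate carrée), h = 1 along meridians and k = sec φ along parallels.
Areal scale = h·k = 1 × sec φ; at 56.6°, h = 1.000, k = 1.817, so h·k = 1.817.
True area = apparent / (areal scale) = 160000 / 1.817 ≈ 88100 km².

88100 km²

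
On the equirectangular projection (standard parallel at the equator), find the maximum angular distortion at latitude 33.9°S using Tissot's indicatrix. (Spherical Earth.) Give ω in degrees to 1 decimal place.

Plate carrée maps x = Rλ, y = Rφ. The meridian scale is h = 1 and the parallel scale is k = 1/cos φ = sec φ.
At 33.9°: h = 1.000, k = 1.205; principal scales a = 1.205, b = 1.000.
sin(ω/2) = (a − b)/(a + b) = 0.2048/2.205 = 0.09289, so ω = 2 arcsin(0.09289) ≈ 10.7°.

10.7°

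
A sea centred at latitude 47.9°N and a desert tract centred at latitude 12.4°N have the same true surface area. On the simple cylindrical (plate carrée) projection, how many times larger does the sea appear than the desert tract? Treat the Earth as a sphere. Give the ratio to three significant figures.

1.46

For the equirectangular projection with φ₀ = 0 (plate carrée), h = 1 along meridians and k = sec φ along parallels.
Areal scale at 47.9°: h·k = 1.000 × 1.492 = 1.492.
Areal scale at 12.4°: h·k = 1.000 × 1.024 = 1.024.
Ratio = 1.492/1.024 ≈ 1.46.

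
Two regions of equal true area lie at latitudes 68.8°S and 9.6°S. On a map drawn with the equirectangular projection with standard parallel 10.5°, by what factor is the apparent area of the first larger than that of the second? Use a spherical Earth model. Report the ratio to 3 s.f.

2.73

In the equirectangular projection with standard parallel φ₀ = 10.5° (x = Rλ cos φ₀, y = Rφ), meridians are true-scale (h = 1) and the parallel scale is k = cos φ₀ / cos φ.
Areal scale at 68.8°: h·k = 1.000 × 2.719 = 2.719.
Areal scale at 9.6°: h·k = 1.000 × 0.9972 = 0.9972.
Ratio = 2.719/0.9972 ≈ 2.73.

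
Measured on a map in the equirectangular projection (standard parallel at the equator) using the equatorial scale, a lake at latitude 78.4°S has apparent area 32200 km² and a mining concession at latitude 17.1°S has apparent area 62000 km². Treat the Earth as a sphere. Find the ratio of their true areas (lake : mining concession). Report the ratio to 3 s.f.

0.109

Plate carrée has h = 1 and k = sec φ, giving areal scale sec φ; true area = (apparent area) · cos φ.
True area of lake: 32200 × cos(78.4°) = 32200 × 0.2011 = 6475 km².
True area of mining concession: 62000 × cos(17.1°) = 62000 × 0.9558 = 59260 km².
Ratio = 6475 / 59260 ≈ 0.109.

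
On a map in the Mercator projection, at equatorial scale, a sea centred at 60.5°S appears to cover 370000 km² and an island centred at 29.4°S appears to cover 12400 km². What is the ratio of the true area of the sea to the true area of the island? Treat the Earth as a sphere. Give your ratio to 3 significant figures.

Mercator's areal exaggeration is sec²φ; hence true area = (apparent area) · cos²φ.
True area of sea: 370000 × cos²(60.5°) = 370000 × 0.2425 = 89720 km².
True area of island: 12400 × cos²(29.4°) = 12400 × 0.7590 = 9412 km².
Ratio = 89720 / 9412 ≈ 9.53.

9.53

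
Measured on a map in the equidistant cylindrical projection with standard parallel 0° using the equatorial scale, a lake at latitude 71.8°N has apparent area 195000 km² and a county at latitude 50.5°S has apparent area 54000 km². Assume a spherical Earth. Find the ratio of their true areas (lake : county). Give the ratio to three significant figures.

Plate carrée has h = 1 and k = sec φ, giving areal scale sec φ; true area = (apparent area) · cos φ.
True area of lake: 195000 × cos(71.8°) = 195000 × 0.3123 = 60910 km².
True area of county: 54000 × cos(50.5°) = 54000 × 0.6361 = 34350 km².
Ratio = 60910 / 34350 ≈ 1.77.

1.77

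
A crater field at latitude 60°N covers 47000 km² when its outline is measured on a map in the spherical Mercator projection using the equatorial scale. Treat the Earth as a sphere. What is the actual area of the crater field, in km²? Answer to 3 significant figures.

11800 km²

For Mercator, h = k = sec φ (a conformal cylindrical projection has a single point scale, 1/cos φ).
Areal scale = k² = sec²φ = 1/cos²(60°) = 1/0.5000² = 4.000.
True area = apparent / (areal scale) = 47000 / 4.000 ≈ 11800 km².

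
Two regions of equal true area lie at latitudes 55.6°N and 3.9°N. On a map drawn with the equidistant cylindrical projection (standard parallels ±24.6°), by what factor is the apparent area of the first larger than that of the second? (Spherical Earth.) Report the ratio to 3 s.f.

With standard parallel φ₀ = 24.6°, the equirectangular projection gives x = Rλ cos φ₀, y = Rφ, so h = 1 and k = cos 24.6° / cos φ.
Areal scale at 55.6°: h·k = 1.000 × 1.609 = 1.609.
Areal scale at 3.9°: h·k = 1.000 × 0.9113 = 0.9113.
Ratio = 1.609/0.9113 ≈ 1.77.

1.77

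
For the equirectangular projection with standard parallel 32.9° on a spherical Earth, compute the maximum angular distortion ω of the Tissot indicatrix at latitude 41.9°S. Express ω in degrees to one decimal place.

6.9°

The equidistant cylindrical projection with φ₀ = 32.9° has h = 1 (meridians true) and k = cos φ₀ / cos φ along parallels.
At 41.9°: h = 1.000, k = 1.128; principal scales a = 1.128, b = 1.000.
sin(ω/2) = (a − b)/(a + b) = 0.1280/2.128 = 0.06017, so ω = 2 arcsin(0.06017) ≈ 6.9°.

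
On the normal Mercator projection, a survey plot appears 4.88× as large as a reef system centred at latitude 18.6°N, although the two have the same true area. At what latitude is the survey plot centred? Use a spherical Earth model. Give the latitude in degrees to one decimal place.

64.6°

Mercator areal scale is sec²φ, so apparent-area ratio = sec²φ₁ / sec²φ₂ = cos²φ₂ / cos²φ₁.
cos²φ₂ / cos²φ₁ = 4.88  ⇒  cos φ₁ = cos 18.6° / √4.88 = 0.9478/2.209 = 0.4290.
φ₁ = arccos(0.4290) ≈ 64.6°.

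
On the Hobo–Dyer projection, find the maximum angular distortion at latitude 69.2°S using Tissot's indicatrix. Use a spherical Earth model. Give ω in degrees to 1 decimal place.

The Hobo–Dyer projection is cylindrical equal-area with φ₀ = 37.5°. A cylindrical equal-area projection with standard parallel φ₀ has meridian scale h = cos φ / cos φ₀ and parallel scale k = cos φ₀ / cos φ (so areas are preserved, h·k = 1).
At 69.2°: h = 0.4476, k = 2.234; principal scales a = 2.234, b = 0.4476.
sin(ω/2) = (a − b)/(a + b) = 1.787/2.682 = 0.6662, so ω = 2 arcsin(0.6662) ≈ 83.5°.

83.5°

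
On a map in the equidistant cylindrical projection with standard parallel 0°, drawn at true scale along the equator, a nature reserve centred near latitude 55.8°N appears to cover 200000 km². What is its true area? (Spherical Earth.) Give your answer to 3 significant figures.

112000 km²

For the equirectangular projection with φ₀ = 0 (plate carrée), h = 1 along meridians and k = sec φ along parallels.
Areal scale = h·k = 1 × sec φ; at 55.8°, h = 1.000, k = 1.779, so h·k = 1.779.
True area = apparent / (areal scale) = 200000 / 1.779 ≈ 112000 km².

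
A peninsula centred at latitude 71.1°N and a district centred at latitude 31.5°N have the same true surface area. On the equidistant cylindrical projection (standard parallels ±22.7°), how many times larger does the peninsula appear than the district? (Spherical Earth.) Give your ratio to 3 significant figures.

With standard parallel φ₀ = 22.7°, the equirectangular projection gives x = Rλ cos φ₀, y = Rφ, so h = 1 and k = cos 22.7° / cos φ.
Areal scale at 71.1°: h·k = 1.000 × 2.848 = 2.848.
Areal scale at 31.5°: h·k = 1.000 × 1.082 = 1.082.
Ratio = 2.848/1.082 ≈ 2.63.

2.63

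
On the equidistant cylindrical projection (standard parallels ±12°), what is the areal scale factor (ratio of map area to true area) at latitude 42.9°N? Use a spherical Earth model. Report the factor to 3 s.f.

1.34

The equidistant cylindrical projection with φ₀ = 12° has h = 1 (meridians true) and k = cos φ₀ / cos φ along parallels.
Areal scale = h·k = 1 × cos φ₀ / cos φ; at 42.9°, h = 1.000, k = 1.335, so h·k = 1.335.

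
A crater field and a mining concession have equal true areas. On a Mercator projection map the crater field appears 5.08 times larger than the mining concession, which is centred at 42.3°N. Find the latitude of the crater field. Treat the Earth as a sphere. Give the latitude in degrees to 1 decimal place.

70.8°

Mercator areal scale is sec²φ, so apparent-area ratio = sec²φ₁ / sec²φ₂ = cos²φ₂ / cos²φ₁.
cos²φ₂ / cos²φ₁ = 5.08  ⇒  cos φ₁ = cos 42.3° / √5.08 = 0.7396/2.254 = 0.3282.
φ₁ = arccos(0.3282) ≈ 70.8°.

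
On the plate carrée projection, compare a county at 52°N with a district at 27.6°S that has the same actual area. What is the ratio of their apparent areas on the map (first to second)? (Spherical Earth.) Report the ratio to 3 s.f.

1.44

In the plate carrée (x = Rλ, y = Rφ), meridians are true-scale (h = 1) and parallels are stretched by k = sec φ.
Areal scale at 52°: h·k = 1.000 × 1.624 = 1.624.
Areal scale at 27.6°: h·k = 1.000 × 1.128 = 1.128.
Ratio = 1.624/1.128 ≈ 1.44.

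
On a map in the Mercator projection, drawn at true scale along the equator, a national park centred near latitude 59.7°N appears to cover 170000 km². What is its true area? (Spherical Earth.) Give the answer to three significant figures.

43300 km²

Mercator is conformal, so the point scale is isotropic: h = k = sec φ = 1/cos φ.
Areal scale = k² = sec²φ = 1/cos²(59.7°) = 1/0.5045² = 3.929.
True area = apparent / (areal scale) = 170000 / 3.929 ≈ 43300 km².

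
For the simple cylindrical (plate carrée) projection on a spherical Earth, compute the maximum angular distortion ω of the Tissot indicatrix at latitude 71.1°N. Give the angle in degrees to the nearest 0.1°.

61.4°

Plate carrée maps x = Rλ, y = Rφ. The meridian scale is h = 1 and the parallel scale is k = 1/cos φ = sec φ.
At 71.1°: h = 1.000, k = 3.087; principal scales a = 3.087, b = 1.000.
sin(ω/2) = (a − b)/(a + b) = 2.087/4.087 = 0.5107, so ω = 2 arcsin(0.5107) ≈ 61.4°.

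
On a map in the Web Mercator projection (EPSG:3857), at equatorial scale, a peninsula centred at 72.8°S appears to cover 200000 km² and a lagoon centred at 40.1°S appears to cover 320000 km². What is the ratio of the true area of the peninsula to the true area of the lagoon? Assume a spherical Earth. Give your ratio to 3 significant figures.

Since Mercator area scale is 1/cos²φ, the true area equals the apparent area multiplied by cos²φ.
True area of peninsula: 200000 × cos²(72.8°) = 200000 × 0.08744 = 17490 km².
True area of lagoon: 320000 × cos²(40.1°) = 320000 × 0.5851 = 187200 km².
Ratio = 17490 / 187200 ≈ 0.0934.

0.0934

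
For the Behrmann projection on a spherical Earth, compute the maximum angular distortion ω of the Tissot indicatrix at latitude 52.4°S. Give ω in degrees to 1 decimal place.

The Behrmann projection is cylindrical equal-area with φ₀ = 30°. For cylindrical equal-area with standard parallel φ₀, h = cos φ / cos φ₀ and k = cos φ₀ / cos φ, so h·k = 1.
At 52.4°: h = 0.7045, k = 1.419; principal scales a = 1.419, b = 0.7045.
sin(ω/2) = (a − b)/(a + b) = 0.7148/2.124 = 0.3366, so ω = 2 arcsin(0.3366) ≈ 39.3°.

39.3°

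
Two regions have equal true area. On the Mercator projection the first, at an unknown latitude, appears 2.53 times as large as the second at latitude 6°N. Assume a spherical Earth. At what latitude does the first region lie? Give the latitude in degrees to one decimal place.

Mercator areal scale is sec²φ, so apparent-area ratio = sec²φ₁ / sec²φ₂ = cos²φ₂ / cos²φ₁.
cos²φ₂ / cos²φ₁ = 2.53  ⇒  cos φ₁ = cos 6° / √2.53 = 0.9945/1.591 = 0.6253.
φ₁ = arccos(0.6253) ≈ 51.3°.

51.3°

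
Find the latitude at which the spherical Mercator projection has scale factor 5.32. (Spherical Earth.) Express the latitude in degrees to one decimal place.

79.2°

Mercator scale is k = sec φ = 1/cos φ.
1/cos φ = 5.32  ⇒  cos φ = 0.1880  ⇒  φ = arccos(0.1880) ≈ 79.2°.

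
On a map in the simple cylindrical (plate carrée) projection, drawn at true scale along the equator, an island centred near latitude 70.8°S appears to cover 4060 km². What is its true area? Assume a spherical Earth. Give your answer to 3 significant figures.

1340 km²

For the equirectangular projection with φ₀ = 0 (plate carrée), h = 1 along meridians and k = sec φ along parallels.
Areal scale = h·k = 1 × sec φ; at 70.8°, h = 1.000, k = 3.041, so h·k = 3.041.
True area = apparent / (areal scale) = 4060 / 3.041 ≈ 1340 km².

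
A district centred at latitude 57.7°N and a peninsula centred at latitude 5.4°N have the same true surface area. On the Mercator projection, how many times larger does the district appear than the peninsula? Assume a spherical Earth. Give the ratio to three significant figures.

3.47

Mercator is conformal with k = sec φ, so areal scale = k² = sec²φ.
At 57.7°: sec²(57.7°) = 1/0.5344² = 3.502.
At 5.4°: sec²(5.4°) = 1/0.9956² = 1.009.
Ratio = 3.502/1.009 = cos²(5.4°)/cos²(57.7°) ≈ 3.47.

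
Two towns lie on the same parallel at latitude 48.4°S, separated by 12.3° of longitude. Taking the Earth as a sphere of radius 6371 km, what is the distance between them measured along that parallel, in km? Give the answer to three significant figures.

Arc length along a parallel = R cos φ · Δλ (with Δλ in radians).
= 6371 × cos 48.4° × (12.3° × π/180) = 6371 × 0.6639 × 0.2147 ≈ 908 km.

908 km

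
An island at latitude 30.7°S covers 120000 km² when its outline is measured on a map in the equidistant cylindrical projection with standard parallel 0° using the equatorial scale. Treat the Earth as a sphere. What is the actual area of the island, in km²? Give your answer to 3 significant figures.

103000 km²

Plate carrée maps x = Rλ, y = Rφ. The meridian scale is h = 1 and the parallel scale is k = 1/cos φ = sec φ.
Areal scale = h·k = 1 × sec φ; at 30.7°, h = 1.000, k = 1.163, so h·k = 1.163.
True area = apparent / (areal scale) = 120000 / 1.163 ≈ 103000 km².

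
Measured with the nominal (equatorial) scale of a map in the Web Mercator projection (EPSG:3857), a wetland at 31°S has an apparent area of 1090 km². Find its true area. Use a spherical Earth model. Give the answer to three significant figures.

801 km²

For Mercator, h = k = sec φ (a conformal cylindrical projection has a single point scale, 1/cos φ).
Areal scale = k² = sec²φ = 1/cos²(31°) = 1/0.8572² = 1.361.
True area = apparent / (areal scale) = 1090 / 1.361 ≈ 801 km².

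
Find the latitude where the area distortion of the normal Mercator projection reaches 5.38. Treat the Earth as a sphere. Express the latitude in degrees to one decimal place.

Mercator areal scale is sec²φ.
sec²φ = 5.38  ⇒  cos²φ = 0.1859  ⇒  cos φ = 0.4311.
φ = arccos(0.4311) ≈ 64.5°.

64.5°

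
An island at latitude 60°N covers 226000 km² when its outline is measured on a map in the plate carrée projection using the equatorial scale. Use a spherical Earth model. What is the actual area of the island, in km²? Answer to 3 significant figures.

Plate carrée maps x = Rλ, y = Rφ. The meridian scale is h = 1 and the parallel scale is k = 1/cos φ = sec φ.
Areal scale = h·k = 1 × sec φ; at 60°, h = 1.000, k = 2.000, so h·k = 2.000.
True area = apparent / (areal scale) = 226000 / 2.000 ≈ 113000 km².

113000 km²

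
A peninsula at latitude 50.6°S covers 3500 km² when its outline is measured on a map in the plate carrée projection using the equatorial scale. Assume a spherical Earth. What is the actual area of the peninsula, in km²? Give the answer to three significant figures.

In the plate carrée (x = Rλ, y = Rφ), meridians are true-scale (h = 1) and parallels are stretched by k = sec φ.
Areal scale = h·k = 1 × sec φ; at 50.6°, h = 1.000, k = 1.575, so h·k = 1.575.
True area = apparent / (areal scale) = 3500 / 1.575 ≈ 2220 km².

2220 km²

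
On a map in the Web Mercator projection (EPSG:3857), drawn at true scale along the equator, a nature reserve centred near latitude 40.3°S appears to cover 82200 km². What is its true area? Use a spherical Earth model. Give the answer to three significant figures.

47800 km²

Mercator is conformal, so the point scale is isotropic: h = k = sec φ = 1/cos φ.
Areal scale = k² = sec²φ = 1/cos²(40.3°) = 1/0.7627² = 1.719.
True area = apparent / (areal scale) = 82200 / 1.719 ≈ 47800 km².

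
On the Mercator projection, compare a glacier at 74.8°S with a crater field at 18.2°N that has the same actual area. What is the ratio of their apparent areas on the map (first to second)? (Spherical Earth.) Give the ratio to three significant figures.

13.1

On Mercator, area is exaggerated by sec²φ = 1/cos²φ.
At 74.8°: sec²(74.8°) = 1/0.2622² = 14.55.
At 18.2°: sec²(18.2°) = 1/0.9500² = 1.108.
Ratio = 14.55/1.108 = cos²(18.2°)/cos²(74.8°) ≈ 13.1.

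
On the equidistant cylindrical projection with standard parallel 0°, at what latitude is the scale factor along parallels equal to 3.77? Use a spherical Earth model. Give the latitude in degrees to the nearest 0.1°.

Plate carrée: h = 1, k = sec φ along parallels.
sec φ = 3.77  ⇒  cos φ = 0.2653  ⇒  φ ≈ 74.6°.

74.6°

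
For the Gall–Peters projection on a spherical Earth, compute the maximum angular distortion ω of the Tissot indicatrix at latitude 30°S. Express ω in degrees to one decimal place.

The Gall–Peters projection is cylindrical equal-area with φ₀ = 45°. Cylindrical equal-area (φ₀ = 45°): h = cos φ / cos 45° along meridians, k = cos 45° / cos φ along parallels; h·k = 1.
At 30°: h = 1.225, k = 0.8165; principal scales a = 1.225, b = 0.8165.
sin(ω/2) = (a − b)/(a + b) = 0.4082/2.041 = 0.2000, so ω = 2 arcsin(0.2000) ≈ 23.1°.

23.1°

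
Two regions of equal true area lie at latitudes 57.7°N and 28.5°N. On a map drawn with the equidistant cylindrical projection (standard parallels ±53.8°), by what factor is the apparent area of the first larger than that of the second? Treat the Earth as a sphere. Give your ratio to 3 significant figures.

1.64

In the equirectangular projection with standard parallel φ₀ = 53.8° (x = Rλ cos φ₀, y = Rφ), meridians are true-scale (h = 1) and the parallel scale is k = cos φ₀ / cos φ.
Areal scale at 57.7°: h·k = 1.000 × 1.105 = 1.105.
Areal scale at 28.5°: h·k = 1.000 × 0.6720 = 0.6720.
Ratio = 1.105/0.6720 ≈ 1.64.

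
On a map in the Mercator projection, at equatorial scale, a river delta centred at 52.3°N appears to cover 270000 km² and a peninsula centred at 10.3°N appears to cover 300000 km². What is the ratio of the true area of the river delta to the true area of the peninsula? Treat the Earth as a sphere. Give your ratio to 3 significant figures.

0.348

On Mercator the areal scale is sec²φ, so true area = apparent × cos²φ.
True area of river delta: 270000 × cos²(52.3°) = 270000 × 0.3740 = 101000 km².
True area of peninsula: 300000 × cos²(10.3°) = 300000 × 0.9680 = 290400 km².
Ratio = 101000 / 290400 ≈ 0.348.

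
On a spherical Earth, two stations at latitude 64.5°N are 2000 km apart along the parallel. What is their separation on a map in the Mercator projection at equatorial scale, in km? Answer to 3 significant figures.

4650 km

For Mercator, h = k = sec φ (a conformal cylindrical projection has a single point scale, 1/cos φ).
Along the parallel, k = sec 64.5° = 1/0.4305 = 2.323.
Map distance = 2000 × 2.323 ≈ 4650 km.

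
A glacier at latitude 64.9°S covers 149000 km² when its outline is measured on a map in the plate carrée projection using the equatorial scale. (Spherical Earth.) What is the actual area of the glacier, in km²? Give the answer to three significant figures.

Plate carrée maps x = Rλ, y = Rφ. The meridian scale is h = 1 and the parallel scale is k = 1/cos φ = sec φ.
Areal scale = h·k = 1 × sec φ; at 64.9°, h = 1.000, k = 2.357, so h·k = 2.357.
True area = apparent / (areal scale) = 149000 / 2.357 ≈ 63200 km².

63200 km²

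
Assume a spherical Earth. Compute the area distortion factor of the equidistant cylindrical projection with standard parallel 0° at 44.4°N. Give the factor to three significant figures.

1.40

Plate carrée maps x = Rλ, y = Rφ. The meridian scale is h = 1 and the parallel scale is k = 1/cos φ = sec φ.
Areal scale = h·k = 1 × sec φ; at 44.4°, h = 1.000, k = 1.400, so h·k = 1.400.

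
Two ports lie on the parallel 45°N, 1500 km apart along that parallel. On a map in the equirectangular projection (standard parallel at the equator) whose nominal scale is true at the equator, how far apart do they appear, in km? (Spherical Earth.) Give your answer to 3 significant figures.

2120 km

In the plate carrée (x = Rλ, y = Rφ), meridians are true-scale (h = 1) and parallels are stretched by k = sec φ.
Along the parallel, k = sec 45° = 1/0.7071 = 1.414.
Map distance = 1500 × 1.414 ≈ 2120 km.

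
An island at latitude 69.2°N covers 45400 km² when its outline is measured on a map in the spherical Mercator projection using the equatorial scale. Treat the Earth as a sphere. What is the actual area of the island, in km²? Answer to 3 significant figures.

The Mercator projection is conformal; its linear scale factor is the same in every direction and equals sec φ = 1/cos φ.
Areal scale = k² = sec²φ = 1/cos²(69.2°) = 1/0.3551² = 7.930.
True area = apparent / (areal scale) = 45400 / 7.930 ≈ 5720 km².

5720 km²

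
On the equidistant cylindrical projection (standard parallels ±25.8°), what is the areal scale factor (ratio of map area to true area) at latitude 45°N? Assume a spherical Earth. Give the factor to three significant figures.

With standard parallel φ₀ = 25.8°, the equirectangular projection gives x = Rλ cos φ₀, y = Rφ, so h = 1 and k = cos 25.8° / cos φ.
Areal scale = h·k = 1 × cos φ₀ / cos φ; at 45°, h = 1.000, k = 1.273, so h·k = 1.273.

1.27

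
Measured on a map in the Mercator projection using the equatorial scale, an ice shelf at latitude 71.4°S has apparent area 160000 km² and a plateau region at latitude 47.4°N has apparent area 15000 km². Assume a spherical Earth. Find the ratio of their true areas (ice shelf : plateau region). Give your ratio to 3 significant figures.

Mercator's areal exaggeration is sec²φ; hence true area = (apparent area) · cos²φ.
True area of ice shelf: 160000 × cos²(71.4°) = 160000 × 0.1017 = 16280 km².
True area of plateau region: 15000 × cos²(47.4°) = 15000 × 0.4582 = 6872 km².
Ratio = 16280 / 6872 ≈ 2.37.

2.37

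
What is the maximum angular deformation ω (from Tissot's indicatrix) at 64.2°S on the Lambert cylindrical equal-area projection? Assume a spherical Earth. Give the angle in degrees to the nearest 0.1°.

The Lambert cylindrical equal-area projection is the cylindrical equal-area projection with its standard parallel at the equator (φ₀ = 0). A cylindrical equal-area projection with standard parallel φ₀ has meridian scale h = cos φ / cos φ₀ and parallel scale k = cos φ₀ / cos φ (so areas are preserved, h·k = 1).
At 64.2°: h = 0.4352, k = 2.298; principal scales a = 2.298, b = 0.4352.
sin(ω/2) = (a − b)/(a + b) = 1.862/2.733 = 0.6815, so ω = 2 arcsin(0.6815) ≈ 85.9°.

85.9°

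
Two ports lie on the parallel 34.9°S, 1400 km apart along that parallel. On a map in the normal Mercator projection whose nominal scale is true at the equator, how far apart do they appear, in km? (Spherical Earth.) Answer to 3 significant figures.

1710 km

For Mercator, h = k = sec φ (a conformal cylindrical projection has a single point scale, 1/cos φ).
Along the parallel, k = sec 34.9° = 1/0.8202 = 1.219.
Map distance = 1400 × 1.219 ≈ 1710 km.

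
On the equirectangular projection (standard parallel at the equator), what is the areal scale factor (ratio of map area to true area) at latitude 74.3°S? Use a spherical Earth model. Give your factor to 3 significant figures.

3.70

Plate carrée maps x = Rλ, y = Rφ. The meridian scale is h = 1 and the parallel scale is k = 1/cos φ = sec φ.
Areal scale = h·k = 1 × sec φ; at 74.3°, h = 1.000, k = 3.695, so h·k = 3.695.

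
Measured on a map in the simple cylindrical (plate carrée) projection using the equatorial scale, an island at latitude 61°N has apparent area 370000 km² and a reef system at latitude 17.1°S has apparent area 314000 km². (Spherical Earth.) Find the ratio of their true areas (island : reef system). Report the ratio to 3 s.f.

0.598

On the plate carrée, areal scale = h·k = 1 × sec φ, so true area = apparent × cos φ.
True area of island: 370000 × cos(61°) = 370000 × 0.4848 = 179400 km².
True area of reef system: 314000 × cos(17.1°) = 314000 × 0.9558 = 300100 km².
Ratio = 179400 / 300100 ≈ 0.598.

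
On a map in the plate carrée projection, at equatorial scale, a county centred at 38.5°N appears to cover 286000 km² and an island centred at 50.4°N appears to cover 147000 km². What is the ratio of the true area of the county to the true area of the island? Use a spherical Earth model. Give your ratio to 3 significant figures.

2.39

On the plate carrée, areal scale = h·k = 1 × sec φ, so true area = apparent × cos φ.
True area of county: 286000 × cos(38.5°) = 286000 × 0.7826 = 223800 km².
True area of island: 147000 × cos(50.4°) = 147000 × 0.6374 = 93700 km².
Ratio = 223800 / 93700 ≈ 2.39.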